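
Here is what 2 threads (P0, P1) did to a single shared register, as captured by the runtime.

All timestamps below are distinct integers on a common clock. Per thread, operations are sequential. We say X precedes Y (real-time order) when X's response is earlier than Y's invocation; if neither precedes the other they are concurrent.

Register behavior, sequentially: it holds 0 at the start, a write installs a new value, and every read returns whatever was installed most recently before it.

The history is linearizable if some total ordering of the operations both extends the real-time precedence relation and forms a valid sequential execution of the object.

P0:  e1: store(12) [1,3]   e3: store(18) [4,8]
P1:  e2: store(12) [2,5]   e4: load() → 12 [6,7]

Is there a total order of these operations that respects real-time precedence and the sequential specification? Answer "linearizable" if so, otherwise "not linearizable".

linearizable

one valid linearization: e1, e2, e4, e3
1. e1 store(12), leaving value 12
2. e2 store(12), leaving value 12
3. e4 load() → 12, leaving value 12
4. e3 store(18), leaving value 18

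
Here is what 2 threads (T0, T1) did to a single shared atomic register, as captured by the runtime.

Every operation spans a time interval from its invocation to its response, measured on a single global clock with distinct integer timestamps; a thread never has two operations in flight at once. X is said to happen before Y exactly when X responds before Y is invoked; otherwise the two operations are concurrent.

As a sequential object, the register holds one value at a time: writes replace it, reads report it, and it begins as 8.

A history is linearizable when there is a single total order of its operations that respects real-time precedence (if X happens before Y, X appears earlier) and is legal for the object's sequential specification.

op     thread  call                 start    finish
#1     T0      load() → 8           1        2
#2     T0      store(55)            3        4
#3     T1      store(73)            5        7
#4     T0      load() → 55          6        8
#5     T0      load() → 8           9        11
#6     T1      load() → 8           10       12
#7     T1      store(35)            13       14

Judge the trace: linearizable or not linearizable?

cut after 10 events: linearizable; cut after 11 events (#5 responds, time 11): not linearizable
the 5 completed operations admit 2 real-time orders; each fails the atomic register replay
including or dropping the 1 pending operation (#6) in any combination fails
for example #1, #2, #3, #4, #5 (pending dropped) fails at step 4: #4 load() → 55 is not legal there
for example #1, #2, #4, #3, #5 (pending dropped) fails at step 5: #5 load() → 8 is not legal there

not linearizable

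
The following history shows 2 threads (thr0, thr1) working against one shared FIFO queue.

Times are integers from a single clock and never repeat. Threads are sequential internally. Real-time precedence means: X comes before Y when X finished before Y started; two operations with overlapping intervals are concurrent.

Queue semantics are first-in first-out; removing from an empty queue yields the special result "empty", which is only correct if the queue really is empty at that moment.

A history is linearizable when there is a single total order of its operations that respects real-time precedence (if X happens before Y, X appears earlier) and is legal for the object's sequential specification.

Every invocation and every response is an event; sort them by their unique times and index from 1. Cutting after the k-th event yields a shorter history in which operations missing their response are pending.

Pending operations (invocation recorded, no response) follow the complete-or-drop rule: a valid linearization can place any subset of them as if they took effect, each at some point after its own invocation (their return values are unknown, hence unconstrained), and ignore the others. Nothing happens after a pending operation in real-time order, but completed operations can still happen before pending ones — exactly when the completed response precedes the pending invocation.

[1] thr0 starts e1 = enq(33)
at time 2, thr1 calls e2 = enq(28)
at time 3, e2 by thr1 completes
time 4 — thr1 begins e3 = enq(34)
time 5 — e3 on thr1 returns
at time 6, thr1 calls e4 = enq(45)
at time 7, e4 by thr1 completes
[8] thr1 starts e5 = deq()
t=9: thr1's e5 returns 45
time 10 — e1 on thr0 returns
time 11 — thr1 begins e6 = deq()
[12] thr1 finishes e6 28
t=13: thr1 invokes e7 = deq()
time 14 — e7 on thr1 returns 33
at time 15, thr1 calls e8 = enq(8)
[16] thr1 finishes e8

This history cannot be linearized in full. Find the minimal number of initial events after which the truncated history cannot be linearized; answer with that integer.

9

one valid order for events 1..8 is e1, e2, e3, e4:
after step 1 (e1 enq(33) (pending, included)): queue <33>
after step 2 (e2 enq(28)): queue <33,28>
after step 3 (e3 enq(34)): queue <33,28,34>
after step 4 (e4 enq(45)): queue <33,28,34,45>
at event 9 (e5's time-9 response) nothing linearizes any more
completion choices over the 1 pending operation (e1) were checked; none helps
take e2, e3, e4, e5 (pending dropped): step 4 already fails, because e5 deq() → 45 cannot occur there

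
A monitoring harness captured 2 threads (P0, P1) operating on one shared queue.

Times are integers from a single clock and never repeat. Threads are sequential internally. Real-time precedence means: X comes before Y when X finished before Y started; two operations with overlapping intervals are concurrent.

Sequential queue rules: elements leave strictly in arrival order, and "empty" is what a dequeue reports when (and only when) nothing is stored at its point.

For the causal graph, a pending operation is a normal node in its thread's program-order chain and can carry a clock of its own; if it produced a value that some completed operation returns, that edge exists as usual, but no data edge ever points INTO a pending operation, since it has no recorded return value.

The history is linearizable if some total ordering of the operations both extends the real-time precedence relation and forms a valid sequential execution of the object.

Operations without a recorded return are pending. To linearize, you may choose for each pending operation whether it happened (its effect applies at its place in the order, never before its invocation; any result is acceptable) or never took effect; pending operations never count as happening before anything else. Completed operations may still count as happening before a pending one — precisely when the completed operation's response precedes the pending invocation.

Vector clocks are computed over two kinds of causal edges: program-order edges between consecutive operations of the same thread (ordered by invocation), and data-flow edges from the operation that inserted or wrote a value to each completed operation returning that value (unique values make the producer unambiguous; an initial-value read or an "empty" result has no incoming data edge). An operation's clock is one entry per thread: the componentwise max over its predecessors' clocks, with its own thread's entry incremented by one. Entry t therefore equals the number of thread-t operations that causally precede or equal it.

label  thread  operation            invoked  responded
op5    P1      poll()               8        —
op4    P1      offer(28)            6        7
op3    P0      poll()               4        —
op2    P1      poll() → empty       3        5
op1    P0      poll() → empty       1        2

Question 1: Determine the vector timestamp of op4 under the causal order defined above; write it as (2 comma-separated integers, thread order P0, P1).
(0, 2)

op2 (invocation 3): nothing precedes it; P1's component alone gives (0, 1)
op1 (invocation 1): nothing precedes it; P0's component alone gives (1, 0)
invoked at 6, op4 merges VC(op2)=(0, 1) and bumps P1's slot → (0, 2)
invoked at 4, op3 merges VC(op1)=(1, 0) and bumps P0's slot → (2, 0)
invoked at 8, op5 merges VC(op4)=(0, 2) and bumps P1's slot → (0, 3)
target: VC(op4) = (0, 2)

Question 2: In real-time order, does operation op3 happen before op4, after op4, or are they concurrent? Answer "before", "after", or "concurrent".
concurrent

op3 spans [4,…), op4 spans [6,7]
the intervals overlap in both directions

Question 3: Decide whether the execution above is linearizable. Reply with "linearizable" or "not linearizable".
linearizable

witness order: op1, op2, op3, op4
after step 1 (op1 poll() → empty): queue <>
after step 2 (op2 poll() → empty): queue <>
after step 3 (op3 poll() (pending, included)): queue <>
after step 4 (op4 offer(28)): queue <28>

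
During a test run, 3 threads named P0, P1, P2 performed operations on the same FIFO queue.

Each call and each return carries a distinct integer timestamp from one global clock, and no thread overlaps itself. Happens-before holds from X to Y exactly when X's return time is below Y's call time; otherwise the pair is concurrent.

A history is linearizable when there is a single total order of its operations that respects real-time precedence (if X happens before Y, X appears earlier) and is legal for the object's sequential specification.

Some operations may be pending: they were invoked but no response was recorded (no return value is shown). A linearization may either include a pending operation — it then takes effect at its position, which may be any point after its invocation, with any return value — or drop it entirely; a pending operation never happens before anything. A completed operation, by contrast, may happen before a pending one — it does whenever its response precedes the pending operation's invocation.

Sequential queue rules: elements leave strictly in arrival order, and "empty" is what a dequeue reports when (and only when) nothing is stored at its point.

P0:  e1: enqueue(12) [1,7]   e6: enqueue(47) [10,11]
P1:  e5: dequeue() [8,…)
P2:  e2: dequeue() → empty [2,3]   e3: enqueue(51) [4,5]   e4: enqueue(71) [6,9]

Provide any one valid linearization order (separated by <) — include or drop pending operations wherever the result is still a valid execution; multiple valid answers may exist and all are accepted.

e2 < e1 < e3 < e4 < e5 < e6

step 1: e2 dequeue() → empty — queue <>
step 2: e1 enqueue(12) — queue <12>
step 3: e3 enqueue(51) — queue <12,51>
step 4: e4 enqueue(71) — queue <12,51,71>
step 5: e5 dequeue() (pending, included) — queue <51,71>
step 6: e6 enqueue(47) — queue <51,71,47>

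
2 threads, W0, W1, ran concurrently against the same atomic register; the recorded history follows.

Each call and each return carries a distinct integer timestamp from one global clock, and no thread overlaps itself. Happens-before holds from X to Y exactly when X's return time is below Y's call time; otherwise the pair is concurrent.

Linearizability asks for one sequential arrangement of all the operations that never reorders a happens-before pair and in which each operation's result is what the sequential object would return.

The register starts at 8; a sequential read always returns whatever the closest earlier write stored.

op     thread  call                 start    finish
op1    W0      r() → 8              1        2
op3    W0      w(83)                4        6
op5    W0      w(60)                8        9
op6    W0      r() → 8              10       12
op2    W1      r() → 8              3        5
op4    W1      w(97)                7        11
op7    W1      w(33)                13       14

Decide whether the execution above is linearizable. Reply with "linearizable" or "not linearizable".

cut after 11 events: linearizable; cut after 12 events (op6 responds, time 12): not linearizable
all 6 real-time-respecting orders fail — 6 completed atomic register operations, no legal replay
for example op1, op2, op3, op4, op5, op6 fails at step 6: op6 r() → 8 is not legal there
for example op1, op2, op3, op5, op4, op6 fails at step 6: op6 r() → 8 is not legal there

not linearizable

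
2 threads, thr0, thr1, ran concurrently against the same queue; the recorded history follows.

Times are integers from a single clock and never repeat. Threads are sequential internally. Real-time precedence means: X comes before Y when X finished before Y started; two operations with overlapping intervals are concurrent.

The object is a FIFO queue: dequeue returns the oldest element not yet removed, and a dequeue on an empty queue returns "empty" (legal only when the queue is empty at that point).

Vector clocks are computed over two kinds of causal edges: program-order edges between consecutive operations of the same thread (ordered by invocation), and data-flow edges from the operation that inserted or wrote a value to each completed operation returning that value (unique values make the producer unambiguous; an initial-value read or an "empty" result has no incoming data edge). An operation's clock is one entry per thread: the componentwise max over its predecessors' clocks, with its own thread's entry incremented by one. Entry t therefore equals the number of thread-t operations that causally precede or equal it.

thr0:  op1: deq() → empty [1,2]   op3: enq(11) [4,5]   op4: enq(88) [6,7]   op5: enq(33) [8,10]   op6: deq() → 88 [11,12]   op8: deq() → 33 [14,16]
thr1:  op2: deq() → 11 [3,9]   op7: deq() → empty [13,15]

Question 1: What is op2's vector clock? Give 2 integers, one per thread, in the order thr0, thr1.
(2, 1)

op1, invoked 1, has no incoming edges; only thr0's bump applies → (1, 0)
invoked at 4, op3 merges VC(op1)=(1, 0) and bumps thr0's slot → (2, 0)
invoked at 3, op2 merges VC(op3)=(2, 0) and bumps thr1's slot → (2, 1)
invoked at 6, op4 merges VC(op3)=(2, 0) and bumps thr0's slot → (3, 0)
invoked at 13, op7 merges VC(op2)=(2, 1) and bumps thr1's slot → (2, 2)
invoked at 8, op5 merges VC(op4)=(3, 0) and bumps thr0's slot → (4, 0)
invoked at 11, op6 merges VC(op4)=(3, 0), VC(op5)=(4, 0) and bumps thr0's slot → (5, 0)
invoked at 14, op8 merges VC(op5)=(4, 0), VC(op6)=(5, 0) and bumps thr0's slot → (6, 0)
target: VC(op2) = (2, 1)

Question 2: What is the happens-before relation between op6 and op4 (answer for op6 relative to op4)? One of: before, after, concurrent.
after

op6 spans [11,12], op4 spans [6,7]
resp(op4)=7 < inv(op6)=11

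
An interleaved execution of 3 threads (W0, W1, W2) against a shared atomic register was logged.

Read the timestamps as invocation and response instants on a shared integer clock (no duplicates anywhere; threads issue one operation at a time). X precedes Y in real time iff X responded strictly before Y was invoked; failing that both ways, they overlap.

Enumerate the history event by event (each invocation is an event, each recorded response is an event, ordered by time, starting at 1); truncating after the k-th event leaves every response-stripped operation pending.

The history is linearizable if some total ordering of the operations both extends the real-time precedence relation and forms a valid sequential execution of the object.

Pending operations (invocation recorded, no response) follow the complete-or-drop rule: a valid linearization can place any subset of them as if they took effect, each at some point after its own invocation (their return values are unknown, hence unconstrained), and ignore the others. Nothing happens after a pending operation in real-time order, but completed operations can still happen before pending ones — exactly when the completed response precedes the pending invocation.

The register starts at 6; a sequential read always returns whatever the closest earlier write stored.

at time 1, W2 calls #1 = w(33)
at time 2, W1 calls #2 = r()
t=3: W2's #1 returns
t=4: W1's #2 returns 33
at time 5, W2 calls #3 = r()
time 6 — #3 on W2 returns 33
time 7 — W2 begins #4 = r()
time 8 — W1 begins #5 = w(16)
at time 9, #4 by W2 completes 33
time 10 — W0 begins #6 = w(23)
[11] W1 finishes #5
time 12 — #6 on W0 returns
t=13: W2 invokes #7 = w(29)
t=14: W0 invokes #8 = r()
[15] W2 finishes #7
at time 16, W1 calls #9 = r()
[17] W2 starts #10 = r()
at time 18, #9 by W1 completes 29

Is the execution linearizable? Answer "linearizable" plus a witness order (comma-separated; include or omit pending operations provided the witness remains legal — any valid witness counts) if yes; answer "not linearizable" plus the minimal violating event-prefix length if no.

linearizable — witness: #1, #2, #3, #4, #5, #6, #7, #8, #9

step 1: #1 w(33) — value 33
step 2: #2 r() → 33 — value 33
step 3: #3 r() → 33 — value 33
step 4: #4 r() → 33 — value 33
step 5: #5 w(16) — value 16
step 6: #6 w(23) — value 23
step 7: #7 w(29) — value 29
step 8: #8 r() (pending, included) — value 29
step 9: #9 r() → 29 — value 29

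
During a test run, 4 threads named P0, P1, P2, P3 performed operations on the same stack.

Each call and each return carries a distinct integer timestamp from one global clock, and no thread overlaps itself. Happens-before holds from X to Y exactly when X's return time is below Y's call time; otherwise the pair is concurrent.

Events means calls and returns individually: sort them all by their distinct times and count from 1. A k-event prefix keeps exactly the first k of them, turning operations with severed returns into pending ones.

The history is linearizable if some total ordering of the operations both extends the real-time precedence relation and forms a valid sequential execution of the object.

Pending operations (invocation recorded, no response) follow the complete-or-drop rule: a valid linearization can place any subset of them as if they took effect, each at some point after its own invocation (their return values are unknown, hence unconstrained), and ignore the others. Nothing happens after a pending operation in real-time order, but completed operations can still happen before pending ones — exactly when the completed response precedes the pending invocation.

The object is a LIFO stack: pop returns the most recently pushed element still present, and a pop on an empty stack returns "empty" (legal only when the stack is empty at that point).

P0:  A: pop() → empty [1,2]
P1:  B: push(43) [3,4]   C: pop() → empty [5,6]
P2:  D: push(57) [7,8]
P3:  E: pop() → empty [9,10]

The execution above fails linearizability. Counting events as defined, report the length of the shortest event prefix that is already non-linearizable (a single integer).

a valid linearization of events 1..5 exists, for instance A, B:
1. A pop() → empty, leaving stack <>
2. B push(43), leaving stack <43>
with event 6 included (C responding at time 6), all real-time-consistent orders fail
sample order A, B, C stalls at step 3 — C pop() → empty has no legal effect

6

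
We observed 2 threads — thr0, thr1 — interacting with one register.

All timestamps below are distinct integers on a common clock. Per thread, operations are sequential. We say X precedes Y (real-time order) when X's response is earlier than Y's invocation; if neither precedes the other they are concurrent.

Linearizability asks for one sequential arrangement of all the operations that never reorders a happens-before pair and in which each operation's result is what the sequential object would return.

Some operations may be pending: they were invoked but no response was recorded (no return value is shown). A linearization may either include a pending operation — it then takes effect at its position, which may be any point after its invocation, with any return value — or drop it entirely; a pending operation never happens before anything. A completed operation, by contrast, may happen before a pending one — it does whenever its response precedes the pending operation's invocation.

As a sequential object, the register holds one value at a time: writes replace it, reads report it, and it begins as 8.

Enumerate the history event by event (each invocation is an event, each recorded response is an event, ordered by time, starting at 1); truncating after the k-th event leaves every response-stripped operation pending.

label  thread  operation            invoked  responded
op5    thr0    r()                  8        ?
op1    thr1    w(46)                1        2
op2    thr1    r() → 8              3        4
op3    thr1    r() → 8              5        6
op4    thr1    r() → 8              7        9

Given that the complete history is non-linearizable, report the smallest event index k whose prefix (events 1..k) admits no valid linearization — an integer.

one valid order for events 1..3 is op1:
1. op1 w(46), leaving value 46
event 4 — op2's response, time 4 — after it, nothing linearizes
e.g. op1, op2: illegal at step 2, since op2 r() → 8 cannot apply there

4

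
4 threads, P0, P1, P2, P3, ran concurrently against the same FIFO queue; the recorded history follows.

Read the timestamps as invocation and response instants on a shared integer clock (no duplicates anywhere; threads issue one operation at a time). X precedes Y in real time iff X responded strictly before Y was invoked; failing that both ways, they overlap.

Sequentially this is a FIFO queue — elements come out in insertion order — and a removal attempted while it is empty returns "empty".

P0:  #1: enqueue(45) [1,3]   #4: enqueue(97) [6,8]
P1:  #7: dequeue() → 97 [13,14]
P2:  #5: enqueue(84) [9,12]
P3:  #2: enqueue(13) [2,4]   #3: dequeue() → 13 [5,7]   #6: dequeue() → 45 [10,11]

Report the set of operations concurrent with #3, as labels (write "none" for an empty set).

#3 runs from 5 to 7; window-overlapping ops are concurrent
#1 [1,3]: before
#2 [2,4]: before
#4 [6,8]: concurrent
#5 [9,12]: after
#6 [10,11]: after
#7 [13,14]: after

#4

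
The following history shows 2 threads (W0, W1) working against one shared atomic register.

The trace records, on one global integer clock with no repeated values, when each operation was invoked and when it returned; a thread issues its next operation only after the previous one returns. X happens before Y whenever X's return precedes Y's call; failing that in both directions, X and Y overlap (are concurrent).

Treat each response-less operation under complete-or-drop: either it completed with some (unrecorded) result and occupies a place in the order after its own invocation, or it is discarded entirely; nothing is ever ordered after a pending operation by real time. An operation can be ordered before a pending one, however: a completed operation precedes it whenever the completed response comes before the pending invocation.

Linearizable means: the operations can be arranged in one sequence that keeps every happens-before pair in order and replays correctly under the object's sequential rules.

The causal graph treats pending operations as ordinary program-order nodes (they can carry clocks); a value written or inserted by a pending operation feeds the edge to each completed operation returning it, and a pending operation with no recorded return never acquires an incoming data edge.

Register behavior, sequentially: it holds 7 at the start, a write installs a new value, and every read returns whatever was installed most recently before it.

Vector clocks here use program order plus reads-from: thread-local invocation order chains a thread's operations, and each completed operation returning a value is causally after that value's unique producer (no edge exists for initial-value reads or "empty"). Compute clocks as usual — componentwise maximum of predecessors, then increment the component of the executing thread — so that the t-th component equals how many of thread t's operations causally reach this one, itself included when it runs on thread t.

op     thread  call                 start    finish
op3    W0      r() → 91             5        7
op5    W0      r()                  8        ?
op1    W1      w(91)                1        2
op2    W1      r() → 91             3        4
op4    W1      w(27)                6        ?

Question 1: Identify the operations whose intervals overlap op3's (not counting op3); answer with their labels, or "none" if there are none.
op4

overlap test against op3 [5,7]: concurrent iff the interval meets 5..7
op1 [1,2]: before
op2 [3,4]: before
op4 [6,…): concurrent
op5 [8,…): after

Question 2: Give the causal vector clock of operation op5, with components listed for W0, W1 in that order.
(2, 1)

root op op1, invoked 1: fresh clock plus W1's own tick → (0, 1)
from VC(op1)=(0, 1), op2 (invoked 3) maxes components and bumps W1 → (0, 2)
from VC(op1)=(0, 1), op3 (invoked 5) maxes components and bumps W0 → (1, 1)
from VC(op2)=(0, 2), op4 (invoked 6) maxes components and bumps W1 → (0, 3)
from VC(op3)=(1, 1), op5 (invoked 8) maxes components and bumps W0 → (2, 1)
target: VC(op5) = (2, 1)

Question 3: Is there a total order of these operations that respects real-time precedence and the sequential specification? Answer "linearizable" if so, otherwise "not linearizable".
linearizable

a witness: op1, op2, op3
step 1: op1 w(91) — value 91
step 2: op2 r() → 91 — value 91
step 3: op3 r() → 91 — value 91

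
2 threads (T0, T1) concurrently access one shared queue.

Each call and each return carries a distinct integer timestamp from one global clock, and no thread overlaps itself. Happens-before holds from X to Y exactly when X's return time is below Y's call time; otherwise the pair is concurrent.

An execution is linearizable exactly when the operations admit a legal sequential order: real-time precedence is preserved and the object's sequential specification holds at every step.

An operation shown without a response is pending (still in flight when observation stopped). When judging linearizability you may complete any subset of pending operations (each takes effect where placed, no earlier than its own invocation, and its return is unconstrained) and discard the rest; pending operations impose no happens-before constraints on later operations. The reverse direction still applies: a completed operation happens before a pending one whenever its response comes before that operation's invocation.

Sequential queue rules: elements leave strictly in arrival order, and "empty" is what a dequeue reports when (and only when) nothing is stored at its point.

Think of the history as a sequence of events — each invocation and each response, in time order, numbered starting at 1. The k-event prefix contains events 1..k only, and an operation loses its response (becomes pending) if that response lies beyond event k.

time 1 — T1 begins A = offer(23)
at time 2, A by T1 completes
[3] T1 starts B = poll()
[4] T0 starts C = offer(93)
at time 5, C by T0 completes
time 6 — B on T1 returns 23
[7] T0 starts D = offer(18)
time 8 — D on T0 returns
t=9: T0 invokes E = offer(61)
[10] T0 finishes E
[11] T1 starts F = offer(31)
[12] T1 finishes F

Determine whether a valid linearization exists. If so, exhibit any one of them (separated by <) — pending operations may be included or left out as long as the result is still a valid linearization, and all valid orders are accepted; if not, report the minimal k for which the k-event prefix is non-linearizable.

linearizable — witness: A < B < C < D < E < F

step 1: A offer(23) — queue <23>
step 2: B poll() → 23 — queue <>
step 3: C offer(93) — queue <93>
step 4: D offer(18) — queue <93,18>
step 5: E offer(61) — queue <93,18,61>
step 6: F offer(31) — queue <93,18,61,31>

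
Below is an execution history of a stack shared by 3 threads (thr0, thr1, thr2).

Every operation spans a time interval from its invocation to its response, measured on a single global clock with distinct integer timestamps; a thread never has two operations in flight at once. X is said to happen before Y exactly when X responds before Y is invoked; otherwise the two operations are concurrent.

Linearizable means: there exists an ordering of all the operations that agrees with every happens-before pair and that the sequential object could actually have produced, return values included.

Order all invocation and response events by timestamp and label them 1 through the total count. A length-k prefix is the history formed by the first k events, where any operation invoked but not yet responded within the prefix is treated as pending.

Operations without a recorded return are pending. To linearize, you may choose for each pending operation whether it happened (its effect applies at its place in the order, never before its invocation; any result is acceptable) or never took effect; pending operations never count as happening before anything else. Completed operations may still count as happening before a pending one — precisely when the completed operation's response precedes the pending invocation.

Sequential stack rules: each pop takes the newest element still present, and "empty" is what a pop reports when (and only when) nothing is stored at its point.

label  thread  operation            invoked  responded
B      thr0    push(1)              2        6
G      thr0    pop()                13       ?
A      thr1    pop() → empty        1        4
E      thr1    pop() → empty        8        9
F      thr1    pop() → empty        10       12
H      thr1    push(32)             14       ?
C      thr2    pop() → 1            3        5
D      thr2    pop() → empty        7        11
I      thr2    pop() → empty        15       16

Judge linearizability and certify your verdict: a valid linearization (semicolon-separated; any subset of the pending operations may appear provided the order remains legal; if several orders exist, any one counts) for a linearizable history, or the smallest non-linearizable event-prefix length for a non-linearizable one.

linearizable — witness: A; B; C; D; E; F; G; I

step 1: A pop() → empty — stack <>
step 2: B push(1) — stack <1>
step 3: C pop() → 1 — stack <>
step 4: D pop() → empty — stack <>
step 5: E pop() → empty — stack <>
step 6: F pop() → empty — stack <>
step 7: G pop() (pending, included) — stack <>
step 8: I pop() → empty — stack <>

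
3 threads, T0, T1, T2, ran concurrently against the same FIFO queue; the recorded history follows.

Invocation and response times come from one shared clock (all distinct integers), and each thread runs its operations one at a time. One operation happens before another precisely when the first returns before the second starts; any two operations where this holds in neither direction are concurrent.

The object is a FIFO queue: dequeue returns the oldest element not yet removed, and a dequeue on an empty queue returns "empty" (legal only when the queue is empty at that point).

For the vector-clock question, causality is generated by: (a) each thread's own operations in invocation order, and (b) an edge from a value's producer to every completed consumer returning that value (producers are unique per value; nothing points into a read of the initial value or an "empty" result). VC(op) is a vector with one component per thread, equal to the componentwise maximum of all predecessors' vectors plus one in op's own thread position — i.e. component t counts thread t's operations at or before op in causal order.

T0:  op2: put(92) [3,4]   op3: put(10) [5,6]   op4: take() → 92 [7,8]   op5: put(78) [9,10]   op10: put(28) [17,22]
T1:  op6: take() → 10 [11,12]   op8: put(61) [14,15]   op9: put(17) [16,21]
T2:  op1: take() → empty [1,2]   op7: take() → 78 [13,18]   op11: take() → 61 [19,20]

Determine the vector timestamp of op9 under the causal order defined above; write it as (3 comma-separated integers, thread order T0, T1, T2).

no predecessors for op1 (invoked 1): T2 increments from zero → (0, 0, 1)
no predecessors for op2 (invoked 3): T0 increments from zero → (1, 0, 0)
merge at op3 (invoked 5): VC(op2)=(1, 0, 0), own-thread bump on T0 → (2, 0, 0)
merge at op6 (invoked 11): VC(op3)=(2, 0, 0), own-thread bump on T1 → (2, 1, 0)
merge at op4 (invoked 7): VC(op2)=(1, 0, 0), VC(op3)=(2, 0, 0), own-thread bump on T0 → (3, 0, 0)
merge at op8 (invoked 14): VC(op6)=(2, 1, 0), own-thread bump on T1 → (2, 2, 0)
merge at op5 (invoked 9): VC(op4)=(3, 0, 0), own-thread bump on T0 → (4, 0, 0)
merge at op9 (invoked 16): VC(op8)=(2, 2, 0), own-thread bump on T1 → (2, 3, 0)
merge at op10 (invoked 17): VC(op5)=(4, 0, 0), own-thread bump on T0 → (5, 0, 0)
merge at op7 (invoked 13): VC(op1)=(0, 0, 1), VC(op5)=(4, 0, 0), own-thread bump on T2 → (4, 0, 2)
merge at op11 (invoked 19): VC(op7)=(4, 0, 2), VC(op8)=(2, 2, 0), own-thread bump on T2 → (4, 2, 3)
target: VC(op9) = (2, 3, 0)

(2, 3, 0)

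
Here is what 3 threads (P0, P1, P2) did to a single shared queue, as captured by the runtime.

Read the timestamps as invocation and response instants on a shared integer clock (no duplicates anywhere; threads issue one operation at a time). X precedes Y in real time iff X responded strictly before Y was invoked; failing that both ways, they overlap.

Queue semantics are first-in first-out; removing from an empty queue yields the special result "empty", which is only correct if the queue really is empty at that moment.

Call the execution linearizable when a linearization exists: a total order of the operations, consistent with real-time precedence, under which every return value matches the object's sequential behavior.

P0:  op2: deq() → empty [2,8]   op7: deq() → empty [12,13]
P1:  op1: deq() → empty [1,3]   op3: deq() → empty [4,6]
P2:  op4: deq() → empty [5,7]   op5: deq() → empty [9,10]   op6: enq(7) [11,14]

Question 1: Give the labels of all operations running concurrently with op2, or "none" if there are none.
concurrent with op2 ([2,8]): every op whose interval crosses 2..8
op1 [1,3]: concurrent
op3 [4,6]: concurrent
op4 [5,7]: concurrent
op5 [9,10]: after
op6 [11,14]: after
op7 [12,13]: after

op1, op3, op4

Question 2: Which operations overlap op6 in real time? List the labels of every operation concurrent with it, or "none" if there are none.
op6 runs from 11 to 14; window-overlapping ops are concurrent
op1 [1,3]: before
op2 [2,8]: before
op3 [4,6]: before
op4 [5,7]: before
op5 [9,10]: before
op7 [12,13]: concurrent

op7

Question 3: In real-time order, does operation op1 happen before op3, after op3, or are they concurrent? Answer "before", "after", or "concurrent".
op1 spans [1,3], op3 spans [4,6]
resp(op1)=3 < inv(op3)=4

before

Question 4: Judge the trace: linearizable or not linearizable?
witness order: op1, op2, op3, op4, op5, op7, op6
after step 1 (op1 deq() → empty): queue <>
after step 2 (op2 deq() → empty): queue <>
after step 3 (op3 deq() → empty): queue <>
after step 4 (op4 deq() → empty): queue <>
after step 5 (op5 deq() → empty): queue <>
after step 6 (op7 deq() → empty): queue <>
after step 7 (op6 enq(7)): queue <7>

linearizable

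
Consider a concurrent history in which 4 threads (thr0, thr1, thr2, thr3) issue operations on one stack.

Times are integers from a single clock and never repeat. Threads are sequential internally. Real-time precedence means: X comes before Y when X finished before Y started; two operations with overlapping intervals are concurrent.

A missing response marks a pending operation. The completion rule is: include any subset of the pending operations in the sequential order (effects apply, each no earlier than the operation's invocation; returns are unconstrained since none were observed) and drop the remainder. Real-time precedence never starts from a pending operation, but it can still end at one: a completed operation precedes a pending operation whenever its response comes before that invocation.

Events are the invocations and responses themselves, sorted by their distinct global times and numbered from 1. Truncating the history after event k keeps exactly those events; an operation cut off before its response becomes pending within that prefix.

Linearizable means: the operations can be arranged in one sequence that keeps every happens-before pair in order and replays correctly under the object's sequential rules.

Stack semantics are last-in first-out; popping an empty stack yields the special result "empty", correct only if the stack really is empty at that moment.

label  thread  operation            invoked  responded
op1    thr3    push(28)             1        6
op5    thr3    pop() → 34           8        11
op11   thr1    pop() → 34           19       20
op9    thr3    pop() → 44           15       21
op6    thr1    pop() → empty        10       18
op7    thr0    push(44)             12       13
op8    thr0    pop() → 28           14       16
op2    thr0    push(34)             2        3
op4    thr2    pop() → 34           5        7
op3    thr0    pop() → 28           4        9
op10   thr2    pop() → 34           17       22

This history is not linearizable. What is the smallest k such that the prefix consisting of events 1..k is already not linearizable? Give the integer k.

events 1..10 are linearizable, e.g. via op1, op2, op4, op3:
step 1: op1 push(28) — stack <28>
step 2: op2 push(34) — stack <28,34>
step 3: op4 pop() → 34 — stack <28>
step 4: op3 pop() → 28 — stack <>
adding event 11 (op5 responds at 11) leaves no legal real-time order
no completion choice of the 1 pending operation (op6) rescues it — every subset was tried
take op1, op2, op3, op4, op5 (pending dropped): step 3 already fails, because op3 pop() → 28 cannot occur there
take op1, op2, op4, op3, op5 (pending dropped): step 5 already fails, because op5 pop() → 34 cannot occur there

11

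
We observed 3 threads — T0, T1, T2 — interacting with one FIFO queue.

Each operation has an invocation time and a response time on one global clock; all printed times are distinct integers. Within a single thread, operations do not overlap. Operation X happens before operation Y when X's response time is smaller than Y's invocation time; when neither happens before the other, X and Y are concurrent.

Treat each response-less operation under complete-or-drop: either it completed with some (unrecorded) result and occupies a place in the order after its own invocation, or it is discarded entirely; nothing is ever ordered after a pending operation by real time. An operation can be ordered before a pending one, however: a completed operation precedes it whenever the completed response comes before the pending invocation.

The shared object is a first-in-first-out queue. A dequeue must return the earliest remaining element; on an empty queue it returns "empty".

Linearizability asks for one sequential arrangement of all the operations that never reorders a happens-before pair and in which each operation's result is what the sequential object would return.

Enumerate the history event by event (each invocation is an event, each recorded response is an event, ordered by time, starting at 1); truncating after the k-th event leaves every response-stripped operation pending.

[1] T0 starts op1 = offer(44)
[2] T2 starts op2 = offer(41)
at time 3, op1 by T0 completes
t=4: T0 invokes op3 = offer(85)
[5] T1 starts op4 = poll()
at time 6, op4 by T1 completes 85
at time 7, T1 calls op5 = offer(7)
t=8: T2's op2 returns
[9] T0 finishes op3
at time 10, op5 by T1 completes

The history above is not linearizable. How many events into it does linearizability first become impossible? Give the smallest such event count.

6

a valid linearization of events 1..5 exists, for instance op1:
1. op1 offer(44), leaving queue <44>
at event 6 (op4's time-6 response) nothing linearizes any more
no escape via the 2 pending operations (op2, op3): every completion choice fails
sample order op1, op4 (pending dropped) stalls at step 2 — op4 poll() → 85 has no legal effect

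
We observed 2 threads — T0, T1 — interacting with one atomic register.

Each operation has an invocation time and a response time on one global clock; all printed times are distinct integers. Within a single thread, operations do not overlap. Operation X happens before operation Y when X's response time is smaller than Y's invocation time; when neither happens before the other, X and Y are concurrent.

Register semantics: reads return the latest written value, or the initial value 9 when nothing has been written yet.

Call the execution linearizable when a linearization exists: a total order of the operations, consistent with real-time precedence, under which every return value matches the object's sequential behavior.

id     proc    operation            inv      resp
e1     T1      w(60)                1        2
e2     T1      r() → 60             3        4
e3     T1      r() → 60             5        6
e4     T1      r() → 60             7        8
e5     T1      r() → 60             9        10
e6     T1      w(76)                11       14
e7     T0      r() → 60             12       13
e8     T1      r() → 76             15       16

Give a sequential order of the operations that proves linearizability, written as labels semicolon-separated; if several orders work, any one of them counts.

e1; e2; e3; e4; e5; e7; e6; e8

1. e1 w(60), leaving value 60
2. e2 r() → 60, leaving value 60
3. e3 r() → 60, leaving value 60
4. e4 r() → 60, leaving value 60
5. e5 r() → 60, leaving value 60
6. e7 r() → 60, leaving value 60
7. e6 w(76), leaving value 76
8. e8 r() → 76, leaving value 76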